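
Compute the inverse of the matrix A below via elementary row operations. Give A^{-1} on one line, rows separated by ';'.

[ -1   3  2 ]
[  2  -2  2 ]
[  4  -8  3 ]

inverse = [-1/2 5/4 -1/2; -1/10 11/20 -3/10; 2/5 -1/5 1/5]

Gauss-Jordan on [A | I]:
R1 <- (1/-1)*R1:  [  1  -3  -2  |  -1   0   0 ]
R2 <- R2 - (2)*R1:  [ 0  4  6  |  2  1  0 ]
R3 <- R3 - (4)*R1:  [  0   4  11  |   4   0   1 ]
R2 <- (1/4)*R2:  [   0    1  3/2  |  1/2  1/4    0 ]
R1 <- R1 - (-3)*R2:  [   1    0  5/2  |  1/2  3/4    0 ]
R3 <- R3 - (4)*R2:  [  0   0   5  |   2  -1   1 ]
R3 <- (1/5)*R3:  [    0     0     1  |   2/5  -1/5   1/5 ]
R1 <- R1 - (5/2)*R3:  [    1     0     0  |  -1/2   5/4  -1/2 ]
R2 <- R2 - (3/2)*R3:  [     0      1      0  |  -1/10  11/20  -3/10 ]
Right block of [I | A^{-1}] is the inverse:
[  -1/2    5/4   -1/2 ]
[ -1/10  11/20  -3/10 ]
[   2/5   -1/5    1/5 ]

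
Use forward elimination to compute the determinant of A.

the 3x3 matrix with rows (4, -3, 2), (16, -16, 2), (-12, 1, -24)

Forward elimination:
R2 <- R2 - (4)*R1:  [  0  -4  -6 ]
R3 <- R3 - (-3)*R1:  [   0   -8  -18 ]
R3 <- R3 - (2)*R2:  [  0   0  -6 ]
Upper-triangular form:
[ 4  -3   2 ]
[ 0  -4  -6 ]
[ 0   0  -6 ]
det(A) = (-1)^0 * (4) * (-4) * (-6) = 96  (0 row swaps -> sign +1)

det(A) = 96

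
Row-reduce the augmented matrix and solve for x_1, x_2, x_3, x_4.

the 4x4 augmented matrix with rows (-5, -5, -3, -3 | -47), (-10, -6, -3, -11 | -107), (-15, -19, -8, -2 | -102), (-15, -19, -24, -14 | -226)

(4, 0, 4, 5)

Forward elimination on [A|b]:
R2 <- R2 - (2)*R1:  [   0    4    3   -5  -13 ]
R3 <- R3 - (3)*R1:  [  0  -4   1   7  39 ]
R4 <- R4 - (3)*R1:  [   0   -4  -15   -5  -85 ]
R3 <- R3 - (-1)*R2:  [  0   0   4   2  26 ]
R4 <- R4 - (-1)*R2:  [   0    0  -12  -10  -98 ]
R4 <- R4 - (-3)*R3:  [   0    0    0   -4  -20 ]
Row echelon form:
[ -5  -5  -3  -3  |  -47 ]
[  0   4   3  -5  |  -13 ]
[  0   0   4   2  |   26 ]
[  0   0   0  -4  |  -20 ]
Back-substitution:
x_4 = (-20) / -4 = 5
x_3 = (26 - (2)*(5)) / 4 = 4
x_2 = (-13 - (3)*(4) - (-5)*(5)) / 4 = 0
x_1 = (-47 - (-5)*(0) - (-3)*(4) - (-3)*(5)) / -5 = 4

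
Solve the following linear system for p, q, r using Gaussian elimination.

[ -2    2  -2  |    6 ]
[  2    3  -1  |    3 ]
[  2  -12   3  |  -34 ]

Forward elimination on [A|b]:
R2 <- R2 - (-1)*R1:  [  0   5  -3   9 ]
R3 <- R3 - (-1)*R1:  [   0  -10    1  -28 ]
R3 <- R3 - (-2)*R2:  [   0    0   -5  -10 ]
Row echelon form:
[ -2  2  -2  |    6 ]
[  0  5  -3  |    9 ]
[  0  0  -5  |  -10 ]
Back-substitution:
r = (-10) / -5 = 2
q = (9 - (-3)*(2)) / 5 = 3
p = (6 - (2)*(3) - (-2)*(2)) / -2 = -2

(-2, 3, 2)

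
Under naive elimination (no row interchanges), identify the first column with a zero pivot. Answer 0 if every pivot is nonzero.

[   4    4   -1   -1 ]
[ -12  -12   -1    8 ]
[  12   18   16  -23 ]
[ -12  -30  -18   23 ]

first zero-pivot column = 2

Naive forward elimination:
R2 <- R2 - (-3)*R1:  [  0   0  -4   5 ]
R3 <- R3 - (3)*R1:  [   0    6   19  -20 ]
R4 <- R4 - (-3)*R1:  [   0  -18  -21   20 ]
Matrix at this point:
[ 4    4   -1   -1 ]
[ 0    0   -4    5 ]
[ 0    6   19  -20 ]
[ 0  -18  -21   20 ]
Pivot entry (2,2) is zero but row 3 has 6 in column 2 -> naive elimination stops; a row interchange (e.g. R2 <-> R3) would be required here.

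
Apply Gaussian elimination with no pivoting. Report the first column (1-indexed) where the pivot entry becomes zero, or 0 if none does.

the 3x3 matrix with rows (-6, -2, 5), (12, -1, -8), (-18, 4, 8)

first zero-pivot column = 0

Naive forward elimination:
R2 <- R2 - (-2)*R1:  [  0  -5   2 ]
R3 <- R3 - (3)*R1:  [  0  10  -7 ]
R3 <- R3 - (-2)*R2:  [  0   0  -3 ]
All pivots nonzero; naive elimination completes without hitting a zero pivot.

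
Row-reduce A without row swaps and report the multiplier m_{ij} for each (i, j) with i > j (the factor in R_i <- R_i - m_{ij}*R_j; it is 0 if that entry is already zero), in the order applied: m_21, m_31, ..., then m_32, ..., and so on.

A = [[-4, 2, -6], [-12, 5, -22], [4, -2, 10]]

multipliers: 3, -1, 0

Forward elimination:
R2 <- R2 - (3)*R1:  [  0  -1  -4 ]
R3 <- R3 - (-1)*R1:  [ 0  0  4 ]
R3: entry in column 2 is already 0 -> m_{32} = 0 (no row operation needed)
Multipliers (in order of application): m_{21} = 3, m_{31} = -1, m_{32} = 0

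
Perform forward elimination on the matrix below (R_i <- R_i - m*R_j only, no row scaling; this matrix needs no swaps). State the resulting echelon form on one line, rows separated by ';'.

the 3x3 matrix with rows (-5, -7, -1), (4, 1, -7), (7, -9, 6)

Forward elimination:
R2 <- R2 - (-4/5)*R1:  [     0  -23/5  -39/5 ]
R3 <- R3 - (-7/5)*R1:  [     0  -94/5   23/5 ]
R3 <- R3 - (94/23)*R2:  [      0       0  839/23 ]
Row echelon form:
[ -5     -7      -1 ]
[  0  -23/5   -39/5 ]
[  0      0  839/23 ]

REF = [-5 -7 -1; 0 -23/5 -39/5; 0 0 839/23]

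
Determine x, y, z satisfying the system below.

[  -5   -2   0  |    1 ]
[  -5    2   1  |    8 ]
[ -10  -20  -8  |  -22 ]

Forward elimination on [A|b]:
R2 <- R2 - (1)*R1:  [ 0  4  1  7 ]
R3 <- R3 - (2)*R1:  [   0  -16   -8  -24 ]
R3 <- R3 - (-4)*R2:  [  0   0  -4   4 ]
Row echelon form:
[ -5  -2   0  |  1 ]
[  0   4   1  |  7 ]
[  0   0  -4  |  4 ]
Back-substitution:
z = (4) / -4 = -1
y = (7 - (1)*(-1)) / 4 = 2
x = (1 - (-2)*(2)) / -5 = -1

(-1, 2, -1)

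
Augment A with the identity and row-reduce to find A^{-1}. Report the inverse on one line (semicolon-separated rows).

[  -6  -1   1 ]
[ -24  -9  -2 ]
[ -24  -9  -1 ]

Gauss-Jordan on [A | I]:
R1 <- (1/-6)*R1:  [    1   1/6  -1/6  |  -1/6     0     0 ]
R2 <- R2 - (-24)*R1:  [  0  -5  -6  |  -4   1   0 ]
R3 <- R3 - (-24)*R1:  [  0  -5  -5  |  -4   0   1 ]
R2 <- (1/-5)*R2:  [    0     1   6/5  |   4/5  -1/5     0 ]
R1 <- R1 - (1/6)*R2:  [      1       0  -11/30  |   -3/10    1/30       0 ]
R3 <- R3 - (-5)*R2:  [  0   0   1  |   0  -1   1 ]
R1 <- R1 - (-11/30)*R3:  [     1      0      0  |  -3/10   -1/3  11/30 ]
R2 <- R2 - (6/5)*R3:  [    0     1     0  |   4/5     1  -6/5 ]
Right block of [I | A^{-1}] is the inverse:
[ -3/10  -1/3  11/30 ]
[   4/5     1   -6/5 ]
[     0    -1      1 ]

inverse = [-3/10 -1/3 11/30; 4/5 1 -6/5; 0 -1 1]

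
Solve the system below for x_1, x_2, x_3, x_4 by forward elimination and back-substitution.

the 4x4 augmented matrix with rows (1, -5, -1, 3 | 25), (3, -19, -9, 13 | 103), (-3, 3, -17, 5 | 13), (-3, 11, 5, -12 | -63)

(3, -4, -2, 0)

Forward elimination on [A|b]:
R2 <- R2 - (3)*R1:  [  0  -4  -6   4  28 ]
R3 <- R3 - (-3)*R1:  [   0  -12  -20   14   88 ]
R4 <- R4 - (-3)*R1:  [  0  -4   2  -3  12 ]
R3 <- R3 - (3)*R2:  [  0   0  -2   2   4 ]
R4 <- R4 - (1)*R2:  [   0    0    8   -7  -16 ]
R4 <- R4 - (-4)*R3:  [ 0  0  0  1  0 ]
Row echelon form:
[ 1  -5  -1  3  |  25 ]
[ 0  -4  -6  4  |  28 ]
[ 0   0  -2  2  |   4 ]
[ 0   0   0  1  |   0 ]
Back-substitution:
x_4 = (0) / 1 = 0
x_3 = (4 - (2)*(0)) / -2 = -2
x_2 = (28 - (-6)*(-2) - (4)*(0)) / -4 = -4
x_1 = (25 - (-5)*(-4) - (-1)*(-2) - (3)*(0)) / 1 = 3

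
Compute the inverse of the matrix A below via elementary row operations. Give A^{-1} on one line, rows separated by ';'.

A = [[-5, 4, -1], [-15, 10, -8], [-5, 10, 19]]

Gauss-Jordan on [A | I]:
R1 <- (1/-5)*R1:  [    1  -4/5   1/5  |  -1/5     0     0 ]
R2 <- R2 - (-15)*R1:  [  0  -2  -5  |  -3   1   0 ]
R3 <- R3 - (-5)*R1:  [  0   6  20  |  -1   0   1 ]
R2 <- (1/-2)*R2:  [    0     1   5/2  |   3/2  -1/2     0 ]
R1 <- R1 - (-4/5)*R2:  [    1     0  11/5  |     1  -2/5     0 ]
R3 <- R3 - (6)*R2:  [   0    0    5  |  -10    3    1 ]
R3 <- (1/5)*R3:  [   0    0    1  |   -2  3/5  1/5 ]
R1 <- R1 - (11/5)*R3:  [      1       0       0  |    27/5  -43/25  -11/25 ]
R2 <- R2 - (5/2)*R3:  [    0     1     0  |  13/2    -2  -1/2 ]
Right block of [I | A^{-1}] is the inverse:
[ 27/5  -43/25  -11/25 ]
[ 13/2      -2    -1/2 ]
[   -2     3/5     1/5 ]

inverse = [27/5 -43/25 -11/25; 13/2 -2 -1/2; -2 3/5 1/5]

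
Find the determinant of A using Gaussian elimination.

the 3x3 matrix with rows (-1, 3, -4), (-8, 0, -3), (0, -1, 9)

Forward elimination:
R2 <- R2 - (8)*R1:  [   0  -24   29 ]
R3 <- R3 - (1/24)*R2:  [      0       0  187/24 ]
Upper-triangular form:
[ -1    3      -4 ]
[  0  -24      29 ]
[  0    0  187/24 ]
det(A) = (-1)^0 * (-1) * (-24) * (187/24) = 187  (0 row swaps -> sign +1)

det(A) = 187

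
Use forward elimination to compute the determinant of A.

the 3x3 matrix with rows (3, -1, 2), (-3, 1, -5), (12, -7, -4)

det(A) = -27

Forward elimination:
R2 <- R2 - (-1)*R1:  [  0   0  -3 ]
R3 <- R3 - (4)*R1:  [   0   -3  -12 ]
R2 <-> R3   (pivot in column 2 was zero)
[ 3  -1    2 ]
[ 0  -3  -12 ]
[ 0   0   -3 ]
Upper-triangular form:
[ 3  -1    2 ]
[ 0  -3  -12 ]
[ 0   0   -3 ]
det(A) = (-1)^1 * (3) * (-3) * (-3) = -27  (1 row swap -> sign -1)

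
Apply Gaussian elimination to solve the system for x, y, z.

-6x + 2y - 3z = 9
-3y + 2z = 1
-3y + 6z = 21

(-3, 3, 5)

Forward elimination on [A|b]:
R3 <- R3 - (1)*R2:  [  0   0   4  20 ]
Row echelon form:
[ -6   2  -3  |   9 ]
[  0  -3   2  |   1 ]
[  0   0   4  |  20 ]
Back-substitution:
z = (20) / 4 = 5
y = (1 - (2)*(5)) / -3 = 3
x = (9 - (2)*(3) - (-3)*(5)) / -6 = -3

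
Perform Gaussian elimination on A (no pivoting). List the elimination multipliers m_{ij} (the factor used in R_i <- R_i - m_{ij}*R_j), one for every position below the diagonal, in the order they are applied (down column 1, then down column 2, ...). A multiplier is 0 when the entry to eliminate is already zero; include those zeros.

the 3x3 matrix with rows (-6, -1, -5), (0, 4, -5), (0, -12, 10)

Forward elimination:
R2: entry in column 1 is already 0 -> m_{21} = 0 (no row operation needed)
R3: entry in column 1 is already 0 -> m_{31} = 0 (no row operation needed)
R3 <- R3 - (-3)*R2:  [  0   0  -5 ]
Multipliers (in order of application): m_{21} = 0, m_{31} = 0, m_{32} = -3

multipliers: 0, 0, -3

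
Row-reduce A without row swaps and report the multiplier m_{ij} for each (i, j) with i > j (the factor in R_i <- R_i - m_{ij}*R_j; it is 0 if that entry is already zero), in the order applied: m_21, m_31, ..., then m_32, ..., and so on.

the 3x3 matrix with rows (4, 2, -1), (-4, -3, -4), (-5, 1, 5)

Forward elimination:
R2 <- R2 - (-1)*R1:  [  0  -1  -5 ]
R3 <- R3 - (-5/4)*R1:  [    0   7/2  15/4 ]
R3 <- R3 - (-7/2)*R2:  [     0      0  -55/4 ]
Multipliers (in order of application): m_{21} = -1, m_{31} = -5/4, m_{32} = -7/2

multipliers: -1, -5/4, -7/2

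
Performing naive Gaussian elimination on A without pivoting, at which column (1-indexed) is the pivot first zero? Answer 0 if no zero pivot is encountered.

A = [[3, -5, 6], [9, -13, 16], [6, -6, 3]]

Naive forward elimination:
R2 <- R2 - (3)*R1:  [  0   2  -2 ]
R3 <- R3 - (2)*R1:  [  0   4  -9 ]
R3 <- R3 - (2)*R2:  [  0   0  -5 ]
All pivots nonzero; naive elimination completes without hitting a zero pivot.

first zero-pivot column = 0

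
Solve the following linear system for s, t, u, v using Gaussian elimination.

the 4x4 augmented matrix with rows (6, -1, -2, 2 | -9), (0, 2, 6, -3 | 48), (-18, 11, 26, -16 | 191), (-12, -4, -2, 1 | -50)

(2, 3, 5, -4)

Forward elimination on [A|b]:
R3 <- R3 - (-3)*R1:  [   0    8   20  -10  164 ]
R4 <- R4 - (-2)*R1:  [   0   -6   -6    5  -68 ]
R3 <- R3 - (4)*R2:  [   0    0   -4    2  -28 ]
R4 <- R4 - (-3)*R2:  [  0   0  12  -4  76 ]
R4 <- R4 - (-3)*R3:  [  0   0   0   2  -8 ]
Row echelon form:
[ 6  -1  -2   2  |   -9 ]
[ 0   2   6  -3  |   48 ]
[ 0   0  -4   2  |  -28 ]
[ 0   0   0   2  |   -8 ]
Back-substitution:
v = (-8) / 2 = -4
u = (-28 - (2)*(-4)) / -4 = 5
t = (48 - (6)*(5) - (-3)*(-4)) / 2 = 3
s = (-9 - (-1)*(3) - (-2)*(5) - (2)*(-4)) / 6 = 2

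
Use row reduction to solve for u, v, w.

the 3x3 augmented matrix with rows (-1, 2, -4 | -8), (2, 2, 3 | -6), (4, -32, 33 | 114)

Forward elimination on [A|b]:
R2 <- R2 - (-2)*R1:  [   0    6   -5  -22 ]
R3 <- R3 - (-4)*R1:  [   0  -24   17   82 ]
R3 <- R3 - (-4)*R2:  [  0   0  -3  -6 ]
Row echelon form:
[ -1  2  -4  |   -8 ]
[  0  6  -5  |  -22 ]
[  0  0  -3  |   -6 ]
Back-substitution:
w = (-6) / -3 = 2
v = (-22 - (-5)*(2)) / 6 = -2
u = (-8 - (2)*(-2) - (-4)*(2)) / -1 = -4

(-4, -2, 2)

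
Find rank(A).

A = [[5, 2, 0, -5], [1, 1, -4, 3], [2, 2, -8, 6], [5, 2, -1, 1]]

rank(A) = 3

Row reduction:
R2 <- R2 - (1/5)*R1:  [   0  3/5   -4    4 ]
R3 <- R3 - (2/5)*R1:  [   0  6/5   -8    8 ]
R4 <- R4 - (1)*R1:  [  0   0  -1   6 ]
R3 <- R3 - (2)*R2:  [ 0  0  0  0 ]
R3 <-> R4   (pivot in column 3 was zero)
[ 5    2   0  -5 ]
[ 0  3/5  -4   4 ]
[ 0    0  -1   6 ]
[ 0    0   0   0 ]
Row echelon form:
[ 5    2   0  -5 ]
[ 0  3/5  -4   4 ]
[ 0    0  -1   6 ]
[ 0    0   0   0 ]
Nonzero rows / pivot columns: 3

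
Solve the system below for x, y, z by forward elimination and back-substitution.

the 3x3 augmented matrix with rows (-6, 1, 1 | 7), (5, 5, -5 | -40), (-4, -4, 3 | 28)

Forward elimination on [A|b]:
R2 <- R2 - (-5/6)*R1:  [      0    35/6   -25/6  -205/6 ]
R3 <- R3 - (2/3)*R1:  [     0  -14/3    7/3   70/3 ]
R3 <- R3 - (-4/5)*R2:  [  0   0  -1  -4 ]
Row echelon form:
[ -6     1      1  |       7 ]
[  0  35/6  -25/6  |  -205/6 ]
[  0     0     -1  |      -4 ]
Back-substitution:
z = (-4) / -1 = 4
y = (-205/6 - (-25/6)*(4)) / (35/6) = -3
x = (7 - (1)*(-3) - (1)*(4)) / -6 = -1

(-1, -3, 4)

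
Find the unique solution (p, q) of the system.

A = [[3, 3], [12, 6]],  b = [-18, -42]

(-1, -5)

Forward elimination on [A|b]:
R2 <- R2 - (4)*R1:  [  0  -6  30 ]
Row echelon form:
[ 3   3  |  -18 ]
[ 0  -6  |   30 ]
Back-substitution:
q = (30) / -6 = -5
p = (-18 - (3)*(-5)) / 3 = -1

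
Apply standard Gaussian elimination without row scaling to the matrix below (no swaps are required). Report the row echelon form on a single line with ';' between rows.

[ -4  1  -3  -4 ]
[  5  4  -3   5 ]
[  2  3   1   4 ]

Forward elimination:
R2 <- R2 - (-5/4)*R1:  [     0   21/4  -27/4      0 ]
R3 <- R3 - (-1/2)*R1:  [    0   7/2  -1/2     2 ]
R3 <- R3 - (2/3)*R2:  [ 0  0  4  2 ]
Row echelon form:
[ -4     1     -3  -4 ]
[  0  21/4  -27/4   0 ]
[  0     0      4   2 ]

REF = [-4 1 -3 -4; 0 21/4 -27/4 0; 0 0 4 2]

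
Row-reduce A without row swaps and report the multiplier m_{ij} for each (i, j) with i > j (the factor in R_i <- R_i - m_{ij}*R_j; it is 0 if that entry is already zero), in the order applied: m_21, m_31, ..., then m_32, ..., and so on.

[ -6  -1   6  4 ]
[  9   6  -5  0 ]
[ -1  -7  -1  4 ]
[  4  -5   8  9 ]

Forward elimination:
R2 <- R2 - (-3/2)*R1:  [   0  9/2    4    6 ]
R3 <- R3 - (1/6)*R1:  [     0  -41/6     -2   10/3 ]
R4 <- R4 - (-2/3)*R1:  [     0  -17/3     12   35/3 ]
R3 <- R3 - (-41/27)*R2:  [      0       0  110/27   112/9 ]
R4 <- R4 - (-34/27)*R2:  [      0       0  460/27   173/9 ]
R4 <- R4 - (46/11)*R3:  [       0        0        0  -361/11 ]
Multipliers (in order of application): m_{21} = -3/2, m_{31} = 1/6, m_{41} = -2/3, m_{32} = -41/27, m_{42} = -34/27, m_{43} = 46/11

multipliers: -3/2, 1/6, -2/3, -41/27, -34/27, 46/11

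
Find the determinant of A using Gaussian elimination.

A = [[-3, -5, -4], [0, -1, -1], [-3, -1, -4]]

det(A) = -12

Forward elimination:
R3 <- R3 - (1)*R1:  [ 0  4  0 ]
R3 <- R3 - (-4)*R2:  [  0   0  -4 ]
Upper-triangular form:
[ -3  -5  -4 ]
[  0  -1  -1 ]
[  0   0  -4 ]
det(A) = (-1)^0 * (-3) * (-1) * (-4) = -12  (0 row swaps -> sign +1)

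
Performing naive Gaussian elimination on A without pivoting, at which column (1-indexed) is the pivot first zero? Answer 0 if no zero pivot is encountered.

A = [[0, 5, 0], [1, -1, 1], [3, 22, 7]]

Naive forward elimination:
Pivot entry (1,1) is zero but row 2 has 1 in column 1 -> naive elimination stops; a row interchange (e.g. R1 <-> R2) would be required here.

first zero-pivot column = 1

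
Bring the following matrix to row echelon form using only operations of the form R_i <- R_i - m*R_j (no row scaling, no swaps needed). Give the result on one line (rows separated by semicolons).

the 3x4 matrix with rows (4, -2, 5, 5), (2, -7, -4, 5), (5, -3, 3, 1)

Forward elimination:
R2 <- R2 - (1/2)*R1:  [     0     -6  -13/2    5/2 ]
R3 <- R3 - (5/4)*R1:  [     0   -1/2  -13/4  -21/4 ]
R3 <- R3 - (1/12)*R2:  [       0        0   -65/24  -131/24 ]
Row echelon form:
[ 4  -2       5        5 ]
[ 0  -6   -13/2      5/2 ]
[ 0   0  -65/24  -131/24 ]

REF = [4 -2 5 5; 0 -6 -13/2 5/2; 0 0 -65/24 -131/24]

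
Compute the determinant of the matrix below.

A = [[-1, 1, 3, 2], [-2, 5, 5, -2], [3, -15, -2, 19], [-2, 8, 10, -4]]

Forward elimination:
R2 <- R2 - (2)*R1:  [  0   3  -1  -6 ]
R3 <- R3 - (-3)*R1:  [   0  -12    7   25 ]
R4 <- R4 - (2)*R1:  [  0   6   4  -8 ]
R3 <- R3 - (-4)*R2:  [ 0  0  3  1 ]
R4 <- R4 - (2)*R2:  [ 0  0  6  4 ]
R4 <- R4 - (2)*R3:  [ 0  0  0  2 ]
Upper-triangular form:
[ -1  1   3   2 ]
[  0  3  -1  -6 ]
[  0  0   3   1 ]
[  0  0   0   2 ]
det(A) = (-1)^0 * (-1) * (3) * (3) * (2) = -18  (0 row swaps -> sign +1)

det(A) = -18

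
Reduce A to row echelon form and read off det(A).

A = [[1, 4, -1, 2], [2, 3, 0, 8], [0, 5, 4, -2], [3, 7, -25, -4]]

Forward elimination:
R2 <- R2 - (2)*R1:  [  0  -5   2   4 ]
R4 <- R4 - (3)*R1:  [   0   -5  -22  -10 ]
R3 <- R3 - (-1)*R2:  [ 0  0  6  2 ]
R4 <- R4 - (1)*R2:  [   0    0  -24  -14 ]
R4 <- R4 - (-4)*R3:  [  0   0   0  -6 ]
Upper-triangular form:
[ 1   4  -1   2 ]
[ 0  -5   2   4 ]
[ 0   0   6   2 ]
[ 0   0   0  -6 ]
det(A) = (-1)^0 * (1) * (-5) * (6) * (-6) = 180  (0 row swaps -> sign +1)

det(A) = 180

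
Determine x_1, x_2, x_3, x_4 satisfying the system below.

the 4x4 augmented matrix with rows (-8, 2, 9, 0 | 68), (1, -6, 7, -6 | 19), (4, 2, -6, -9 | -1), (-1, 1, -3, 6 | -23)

Forward elimination on [A|b]:
R2 <- R2 - (-1/8)*R1:  [     0  -23/4   65/8     -6   55/2 ]
R3 <- R3 - (-1/2)*R1:  [    0     3  -3/2    -9    33 ]
R4 <- R4 - (1/8)*R1:  [     0    3/4  -33/8      6  -63/2 ]
R3 <- R3 - (-12/23)*R2:  [       0        0    63/23  -279/23  1089/23 ]
R4 <- R4 - (-3/23)*R2:  [       0        0  -141/46   120/23  -642/23 ]
R4 <- R4 - (-47/42)*R3:  [       0        0        0  -117/14   351/14 ]
Row echelon form:
[ -8      2      9        0  |       68 ]
[  0  -23/4   65/8       -6  |     55/2 ]
[  0      0  63/23  -279/23  |  1089/23 ]
[  0      0      0  -117/14  |   351/14 ]
Back-substitution:
x_4 = (351/14) / (-117/14) = -3
x_3 = (1089/23 - (-279/23)*(-3)) / (63/23) = 4
x_2 = (55/2 - (65/8)*(4) - (-6)*(-3)) / (-23/4) = 4
x_1 = (68 - (2)*(4) - (9)*(4)) / -8 = -3

(-3, 4, 4, -3)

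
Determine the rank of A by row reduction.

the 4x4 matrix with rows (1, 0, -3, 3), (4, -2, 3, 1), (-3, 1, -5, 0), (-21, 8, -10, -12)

Row reduction:
R2 <- R2 - (4)*R1:  [   0   -2   15  -11 ]
R3 <- R3 - (-3)*R1:  [   0    1  -14    9 ]
R4 <- R4 - (-21)*R1:  [   0    8  -73   51 ]
R3 <- R3 - (-1/2)*R2:  [     0      0  -13/2    7/2 ]
R4 <- R4 - (-4)*R2:  [   0    0  -13    7 ]
R4 <- R4 - (2)*R3:  [ 0  0  0  0 ]
Row echelon form:
[ 1   0     -3    3 ]
[ 0  -2     15  -11 ]
[ 0   0  -13/2  7/2 ]
[ 0   0      0    0 ]
Nonzero rows / pivot columns: 3

rank(A) = 3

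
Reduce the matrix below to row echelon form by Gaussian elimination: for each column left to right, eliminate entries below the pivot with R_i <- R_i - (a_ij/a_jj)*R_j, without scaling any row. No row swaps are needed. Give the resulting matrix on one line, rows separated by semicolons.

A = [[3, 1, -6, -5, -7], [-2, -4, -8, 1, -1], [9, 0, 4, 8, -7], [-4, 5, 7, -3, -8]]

Forward elimination:
R2 <- R2 - (-2/3)*R1:  [     0  -10/3    -12   -7/3  -17/3 ]
R3 <- R3 - (3)*R1:  [  0  -3  22  23  14 ]
R4 <- R4 - (-4/3)*R1:  [     0   19/3     -1  -29/3  -52/3 ]
R3 <- R3 - (9/10)*R2:  [      0       0   164/5  251/10  191/10 ]
R4 <- R4 - (-19/10)*R2:  [       0        0   -119/5  -141/10  -281/10 ]
R4 <- R4 - (-119/164)*R3:  [         0          0          0   1349/328  -4671/328 ]
Row echelon form:
[ 3      1     -6        -5         -7 ]
[ 0  -10/3    -12      -7/3      -17/3 ]
[ 0      0  164/5    251/10     191/10 ]
[ 0      0      0  1349/328  -4671/328 ]

REF = [3 1 -6 -5 -7; 0 -10/3 -12 -7/3 -17/3; 0 0 164/5 251/10 191/10; 0 0 0 1349/328 -4671/328]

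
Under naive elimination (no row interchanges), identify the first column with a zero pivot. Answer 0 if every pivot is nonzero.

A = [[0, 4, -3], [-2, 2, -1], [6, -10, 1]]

first zero-pivot column = 1

Naive forward elimination:
Pivot entry (1,1) is zero but row 2 has -2 in column 1 -> naive elimination stops; a row interchange (e.g. R1 <-> R2) would be required here.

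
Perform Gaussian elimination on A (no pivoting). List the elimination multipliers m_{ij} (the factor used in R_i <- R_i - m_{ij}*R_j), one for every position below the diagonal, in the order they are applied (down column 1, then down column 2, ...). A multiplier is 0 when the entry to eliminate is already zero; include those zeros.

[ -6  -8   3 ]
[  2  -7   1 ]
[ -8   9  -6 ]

multipliers: -1/3, 4/3, -59/29

Forward elimination:
R2 <- R2 - (-1/3)*R1:  [     0  -29/3      2 ]
R3 <- R3 - (4/3)*R1:  [    0  59/3   -10 ]
R3 <- R3 - (-59/29)*R2:  [       0        0  -172/29 ]
Multipliers (in order of application): m_{21} = -1/3, m_{31} = 4/3, m_{32} = -59/29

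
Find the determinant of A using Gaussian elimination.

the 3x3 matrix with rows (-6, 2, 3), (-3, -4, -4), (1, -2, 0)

Forward elimination:
R2 <- R2 - (1/2)*R1:  [     0     -5  -11/2 ]
R3 <- R3 - (-1/6)*R1:  [    0  -5/3   1/2 ]
R3 <- R3 - (1/3)*R2:  [   0    0  7/3 ]
Upper-triangular form:
[ -6   2      3 ]
[  0  -5  -11/2 ]
[  0   0    7/3 ]
det(A) = (-1)^0 * (-6) * (-5) * (7/3) = 70  (0 row swaps -> sign +1)

det(A) = 70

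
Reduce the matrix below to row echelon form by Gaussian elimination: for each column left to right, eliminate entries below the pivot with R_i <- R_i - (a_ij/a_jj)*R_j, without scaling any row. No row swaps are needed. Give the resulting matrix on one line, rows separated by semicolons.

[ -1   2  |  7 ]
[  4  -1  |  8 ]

REF = [-1 2 7; 0 7 36]

Forward elimination:
R2 <- R2 - (-4)*R1:  [  0   7  36 ]
Row echelon form:
[ -1  2  |   7 ]
[  0  7  |  36 ]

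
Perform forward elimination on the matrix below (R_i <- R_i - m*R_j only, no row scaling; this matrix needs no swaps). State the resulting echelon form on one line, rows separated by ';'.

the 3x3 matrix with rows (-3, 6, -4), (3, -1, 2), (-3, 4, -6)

REF = [-3 6 -4; 0 5 -2; 0 0 -14/5]

Forward elimination:
R2 <- R2 - (-1)*R1:  [  0   5  -2 ]
R3 <- R3 - (1)*R1:  [  0  -2  -2 ]
R3 <- R3 - (-2/5)*R2:  [     0      0  -14/5 ]
Row echelon form:
[ -3  6     -4 ]
[  0  5     -2 ]
[  0  0  -14/5 ]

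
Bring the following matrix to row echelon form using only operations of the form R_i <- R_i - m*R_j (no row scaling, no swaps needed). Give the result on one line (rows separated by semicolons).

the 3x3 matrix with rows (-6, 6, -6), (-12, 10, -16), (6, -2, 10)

Forward elimination:
R2 <- R2 - (2)*R1:  [  0  -2  -4 ]
R3 <- R3 - (-1)*R1:  [ 0  4  4 ]
R3 <- R3 - (-2)*R2:  [  0   0  -4 ]
Row echelon form:
[ -6   6  -6 ]
[  0  -2  -4 ]
[  0   0  -4 ]

REF = [-6 6 -6; 0 -2 -4; 0 0 -4]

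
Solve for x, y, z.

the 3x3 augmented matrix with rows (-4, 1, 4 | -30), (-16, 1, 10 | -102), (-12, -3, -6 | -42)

(5, -2, -2)

Forward elimination on [A|b]:
R2 <- R2 - (4)*R1:  [  0  -3  -6  18 ]
R3 <- R3 - (3)*R1:  [   0   -6  -18   48 ]
R3 <- R3 - (2)*R2:  [  0   0  -6  12 ]
Row echelon form:
[ -4   1   4  |  -30 ]
[  0  -3  -6  |   18 ]
[  0   0  -6  |   12 ]
Back-substitution:
z = (12) / -6 = -2
y = (18 - (-6)*(-2)) / -3 = -2
x = (-30 - (1)*(-2) - (4)*(-2)) / -4 = 5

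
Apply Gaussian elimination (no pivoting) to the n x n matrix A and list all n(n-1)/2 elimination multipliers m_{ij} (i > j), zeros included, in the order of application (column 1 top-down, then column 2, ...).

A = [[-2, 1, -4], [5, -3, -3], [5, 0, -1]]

multipliers: -5/2, -5/2, -5

Forward elimination:
R2 <- R2 - (-5/2)*R1:  [    0  -1/2   -13 ]
R3 <- R3 - (-5/2)*R1:  [   0  5/2  -11 ]
R3 <- R3 - (-5)*R2:  [   0    0  -76 ]
Multipliers (in order of application): m_{21} = -5/2, m_{31} = -5/2, m_{32} = -5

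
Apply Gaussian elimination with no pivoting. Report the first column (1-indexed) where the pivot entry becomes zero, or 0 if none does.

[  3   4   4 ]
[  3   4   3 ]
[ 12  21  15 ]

Naive forward elimination:
R2 <- R2 - (1)*R1:  [  0   0  -1 ]
R3 <- R3 - (4)*R1:  [  0   5  -1 ]
Matrix at this point:
[ 3  4   4 ]
[ 0  0  -1 ]
[ 0  5  -1 ]
Pivot entry (2,2) is zero but row 3 has 5 in column 2 -> naive elimination stops; a row interchange (e.g. R2 <-> R3) would be required here.

first zero-pivot column = 2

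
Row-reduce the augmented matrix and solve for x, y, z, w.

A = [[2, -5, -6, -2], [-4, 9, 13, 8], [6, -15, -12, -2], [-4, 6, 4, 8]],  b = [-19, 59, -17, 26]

Forward elimination on [A|b]:
R2 <- R2 - (-2)*R1:  [  0  -1   1   4  21 ]
R3 <- R3 - (3)*R1:  [  0   0   6   4  40 ]
R4 <- R4 - (-2)*R1:  [   0   -4   -8    4  -12 ]
R4 <- R4 - (4)*R2:  [   0    0  -12  -12  -96 ]
R4 <- R4 - (-2)*R3:  [   0    0    0   -4  -16 ]
Row echelon form:
[ 2  -5  -6  -2  |  -19 ]
[ 0  -1   1   4  |   21 ]
[ 0   0   6   4  |   40 ]
[ 0   0   0  -4  |  -16 ]
Back-substitution:
w = (-16) / -4 = 4
z = (40 - (4)*(4)) / 6 = 4
y = (21 - (1)*(4) - (4)*(4)) / -1 = -1
x = (-19 - (-5)*(-1) - (-6)*(4) - (-2)*(4)) / 2 = 4

(4, -1, 4, 4)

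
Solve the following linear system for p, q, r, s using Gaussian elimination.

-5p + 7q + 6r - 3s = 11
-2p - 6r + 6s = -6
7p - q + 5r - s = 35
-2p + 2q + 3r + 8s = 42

Forward elimination on [A|b]:
R2 <- R2 - (2/5)*R1:  [     0  -14/5  -42/5   36/5  -52/5 ]
R3 <- R3 - (-7/5)*R1:  [     0   44/5   67/5  -26/5  252/5 ]
R4 <- R4 - (2/5)*R1:  [     0   -4/5    3/5   46/5  188/5 ]
R3 <- R3 - (-22/7)*R2:  [     0      0    -13  122/7  124/7 ]
R4 <- R4 - (2/7)*R2:  [     0      0      3   50/7  284/7 ]
R4 <- R4 - (-3/13)*R3:  [       0        0        0  1016/91  4064/91 ]
Row echelon form:
[ -5      7      6       -3  |       11 ]
[  0  -14/5  -42/5     36/5  |    -52/5 ]
[  0      0    -13    122/7  |    124/7 ]
[  0      0      0  1016/91  |  4064/91 ]
Back-substitution:
s = (4064/91) / (1016/91) = 4
r = (124/7 - (122/7)*(4)) / -13 = 4
q = (-52/5 - (-42/5)*(4) - (36/5)*(4)) / (-14/5) = 2
p = (11 - (7)*(2) - (6)*(4) - (-3)*(4)) / -5 = 3

(3, 2, 4, 4)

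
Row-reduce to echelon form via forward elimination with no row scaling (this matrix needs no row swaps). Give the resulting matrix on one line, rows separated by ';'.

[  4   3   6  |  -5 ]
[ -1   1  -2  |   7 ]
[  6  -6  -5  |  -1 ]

REF = [4 3 6 -5; 0 7/4 -1/2 23/4; 0 0 -17 41]

Forward elimination:
R2 <- R2 - (-1/4)*R1:  [    0   7/4  -1/2  23/4 ]
R3 <- R3 - (3/2)*R1:  [     0  -21/2    -14   13/2 ]
R3 <- R3 - (-6)*R2:  [   0    0  -17   41 ]
Row echelon form:
[ 4    3     6  |    -5 ]
[ 0  7/4  -1/2  |  23/4 ]
[ 0    0   -17  |    41 ]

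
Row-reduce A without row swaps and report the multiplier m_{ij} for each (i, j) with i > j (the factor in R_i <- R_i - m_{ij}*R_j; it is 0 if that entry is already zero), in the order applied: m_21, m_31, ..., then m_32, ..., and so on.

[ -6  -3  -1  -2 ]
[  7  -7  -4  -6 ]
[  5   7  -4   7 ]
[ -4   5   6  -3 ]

multipliers: -7/6, -5/6, 2/3, -3/7, -2/3, -203/444

Forward elimination:
R2 <- R2 - (-7/6)*R1:  [     0  -21/2  -31/6  -25/3 ]
R3 <- R3 - (-5/6)*R1:  [     0    9/2  -29/6   16/3 ]
R4 <- R4 - (2/3)*R1:  [    0     7  20/3  -5/3 ]
R3 <- R3 - (-3/7)*R2:  [       0        0  -148/21    37/21 ]
R4 <- R4 - (-2/3)*R2:  [     0      0   29/9  -65/9 ]
R4 <- R4 - (-203/444)*R3:  [      0       0       0  -77/12 ]
Multipliers (in order of application): m_{21} = -7/6, m_{31} = -5/6, m_{41} = 2/3, m_{32} = -3/7, m_{42} = -2/3, m_{43} = -203/444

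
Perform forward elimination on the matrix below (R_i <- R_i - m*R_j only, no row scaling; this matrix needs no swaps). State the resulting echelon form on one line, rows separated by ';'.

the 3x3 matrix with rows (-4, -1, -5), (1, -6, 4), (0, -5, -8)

Forward elimination:
R2 <- R2 - (-1/4)*R1:  [     0  -25/4   11/4 ]
R3 <- R3 - (4/5)*R2:  [     0      0  -51/5 ]
Row echelon form:
[ -4     -1     -5 ]
[  0  -25/4   11/4 ]
[  0      0  -51/5 ]

REF = [-4 -1 -5; 0 -25/4 11/4; 0 0 -51/5]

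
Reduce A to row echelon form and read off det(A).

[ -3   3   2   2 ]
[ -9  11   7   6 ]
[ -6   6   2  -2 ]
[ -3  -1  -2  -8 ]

Forward elimination:
R2 <- R2 - (3)*R1:  [ 0  2  1  0 ]
R3 <- R3 - (2)*R1:  [  0   0  -2  -6 ]
R4 <- R4 - (1)*R1:  [   0   -4   -4  -10 ]
R4 <- R4 - (-2)*R2:  [   0    0   -2  -10 ]
R4 <- R4 - (1)*R3:  [  0   0   0  -4 ]
Upper-triangular form:
[ -3  3   2   2 ]
[  0  2   1   0 ]
[  0  0  -2  -6 ]
[  0  0   0  -4 ]
det(A) = (-1)^0 * (-3) * (2) * (-2) * (-4) = -48  (0 row swaps -> sign +1)

det(A) = -48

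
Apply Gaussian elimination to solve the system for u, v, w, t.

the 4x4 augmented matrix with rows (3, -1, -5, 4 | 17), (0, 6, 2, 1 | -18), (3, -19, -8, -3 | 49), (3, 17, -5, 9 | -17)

Forward elimination on [A|b]:
R3 <- R3 - (1)*R1:  [   0  -18   -3   -7   32 ]
R4 <- R4 - (1)*R1:  [   0   18    0    5  -34 ]
R3 <- R3 - (-3)*R2:  [   0    0    3   -4  -22 ]
R4 <- R4 - (3)*R2:  [  0   0  -6   2  20 ]
R4 <- R4 - (-2)*R3:  [   0    0    0   -6  -24 ]
Row echelon form:
[ 3  -1  -5   4  |   17 ]
[ 0   6   2   1  |  -18 ]
[ 0   0   3  -4  |  -22 ]
[ 0   0   0  -6  |  -24 ]
Back-substitution:
t = (-24) / -6 = 4
w = (-22 - (-4)*(4)) / 3 = -2
v = (-18 - (2)*(-2) - (1)*(4)) / 6 = -3
u = (17 - (-1)*(-3) - (-5)*(-2) - (4)*(4)) / 3 = -4

(-4, -3, -2, 4)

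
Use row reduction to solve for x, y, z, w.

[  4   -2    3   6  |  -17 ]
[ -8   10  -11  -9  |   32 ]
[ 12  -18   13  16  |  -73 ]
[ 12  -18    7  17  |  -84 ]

Forward elimination on [A|b]:
R2 <- R2 - (-2)*R1:  [  0   6  -5   3  -2 ]
R3 <- R3 - (3)*R1:  [   0  -12    4   -2  -22 ]
R4 <- R4 - (3)*R1:  [   0  -12   -2   -1  -33 ]
R3 <- R3 - (-2)*R2:  [   0    0   -6    4  -26 ]
R4 <- R4 - (-2)*R2:  [   0    0  -12    5  -37 ]
R4 <- R4 - (2)*R3:  [  0   0   0  -3  15 ]
Row echelon form:
[ 4  -2   3   6  |  -17 ]
[ 0   6  -5   3  |   -2 ]
[ 0   0  -6   4  |  -26 ]
[ 0   0   0  -3  |   15 ]
Back-substitution:
w = (15) / -3 = -5
z = (-26 - (4)*(-5)) / -6 = 1
y = (-2 - (-5)*(1) - (3)*(-5)) / 6 = 3
x = (-17 - (-2)*(3) - (3)*(1) - (6)*(-5)) / 4 = 4

(4, 3, 1, -5)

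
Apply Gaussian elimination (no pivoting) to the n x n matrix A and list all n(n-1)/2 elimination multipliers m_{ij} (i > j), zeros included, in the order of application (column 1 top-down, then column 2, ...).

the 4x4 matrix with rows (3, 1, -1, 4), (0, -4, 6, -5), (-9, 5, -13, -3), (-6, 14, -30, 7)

Forward elimination:
R2: entry in column 1 is already 0 -> m_{21} = 0 (no row operation needed)
R3 <- R3 - (-3)*R1:  [   0    8  -16    9 ]
R4 <- R4 - (-2)*R1:  [   0   16  -32   15 ]
R3 <- R3 - (-2)*R2:  [  0   0  -4  -1 ]
R4 <- R4 - (-4)*R2:  [  0   0  -8  -5 ]
R4 <- R4 - (2)*R3:  [  0   0   0  -3 ]
Multipliers (in order of application): m_{21} = 0, m_{31} = -3, m_{41} = -2, m_{32} = -2, m_{42} = -4, m_{43} = 2

multipliers: 0, -3, -2, -2, -4, 2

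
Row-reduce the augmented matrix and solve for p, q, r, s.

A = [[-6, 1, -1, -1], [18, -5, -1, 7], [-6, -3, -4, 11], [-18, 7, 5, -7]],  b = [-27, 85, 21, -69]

Forward elimination on [A|b]:
R2 <- R2 - (-3)*R1:  [  0  -2  -4   4   4 ]
R3 <- R3 - (1)*R1:  [  0  -4  -3  12  48 ]
R4 <- R4 - (3)*R1:  [  0   4   8  -4  12 ]
R3 <- R3 - (2)*R2:  [  0   0   5   4  40 ]
R4 <- R4 - (-2)*R2:  [  0   0   0   4  20 ]
Row echelon form:
[ -6   1  -1  -1  |  -27 ]
[  0  -2  -4   4  |    4 ]
[  0   0   5   4  |   40 ]
[  0   0   0   4  |   20 ]
Back-substitution:
s = (20) / 4 = 5
r = (40 - (4)*(5)) / 5 = 4
q = (4 - (-4)*(4) - (4)*(5)) / -2 = 0
p = (-27 - (1)*(0) - (-1)*(4) - (-1)*(5)) / -6 = 3

(3, 0, 4, 5)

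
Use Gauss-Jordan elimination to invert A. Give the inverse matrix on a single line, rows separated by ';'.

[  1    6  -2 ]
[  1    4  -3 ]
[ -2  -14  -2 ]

inverse = [-5 4 -1; 4/5 -3/5 1/10; -3/5 1/5 -1/5]

Gauss-Jordan on [A | I]:
R2 <- R2 - (1)*R1:  [  0  -2  -1  |  -1   1   0 ]
R3 <- R3 - (-2)*R1:  [  0  -2  -6  |   2   0   1 ]
R2 <- (1/-2)*R2:  [    0     1   1/2  |   1/2  -1/2     0 ]
R1 <- R1 - (6)*R2:  [  1   0  -5  |  -2   3   0 ]
R3 <- R3 - (-2)*R2:  [  0   0  -5  |   3  -1   1 ]
R3 <- (1/-5)*R3:  [    0     0     1  |  -3/5   1/5  -1/5 ]
R1 <- R1 - (-5)*R3:  [  1   0   0  |  -5   4  -1 ]
R2 <- R2 - (1/2)*R3:  [    0     1     0  |   4/5  -3/5  1/10 ]
Right block of [I | A^{-1}] is the inverse:
[   -5     4    -1 ]
[  4/5  -3/5  1/10 ]
[ -3/5   1/5  -1/5 ]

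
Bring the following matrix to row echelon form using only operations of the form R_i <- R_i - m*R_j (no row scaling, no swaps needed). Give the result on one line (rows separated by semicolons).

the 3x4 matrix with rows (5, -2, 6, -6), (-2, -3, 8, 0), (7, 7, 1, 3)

Forward elimination:
R2 <- R2 - (-2/5)*R1:  [     0  -19/5   52/5  -12/5 ]
R3 <- R3 - (7/5)*R1:  [     0   49/5  -37/5   57/5 ]
R3 <- R3 - (-49/19)*R2:  [      0       0  369/19   99/19 ]
Row echelon form:
[ 5     -2       6     -6 ]
[ 0  -19/5    52/5  -12/5 ]
[ 0      0  369/19  99/19 ]

REF = [5 -2 6 -6; 0 -19/5 52/5 -12/5; 0 0 369/19 99/19]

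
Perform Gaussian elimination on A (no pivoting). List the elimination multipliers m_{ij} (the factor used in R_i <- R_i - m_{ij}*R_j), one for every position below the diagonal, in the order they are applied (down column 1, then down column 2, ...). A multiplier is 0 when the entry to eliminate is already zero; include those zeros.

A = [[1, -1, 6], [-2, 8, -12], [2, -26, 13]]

multipliers: -2, 2, -4

Forward elimination:
R2 <- R2 - (-2)*R1:  [ 0  6  0 ]
R3 <- R3 - (2)*R1:  [   0  -24    1 ]
R3 <- R3 - (-4)*R2:  [ 0  0  1 ]
Multipliers (in order of application): m_{21} = -2, m_{31} = 2, m_{32} = -4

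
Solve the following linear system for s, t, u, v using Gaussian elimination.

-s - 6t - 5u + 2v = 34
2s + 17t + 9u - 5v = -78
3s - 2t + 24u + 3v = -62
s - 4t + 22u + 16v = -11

(-1, -2, -3, 3)

Forward elimination on [A|b]:
R2 <- R2 - (-2)*R1:  [   0    5   -1   -1  -10 ]
R3 <- R3 - (-3)*R1:  [   0  -20    9    9   40 ]
R4 <- R4 - (-1)*R1:  [   0  -10   17   18   23 ]
R3 <- R3 - (-4)*R2:  [ 0  0  5  5  0 ]
R4 <- R4 - (-2)*R2:  [  0   0  15  16   3 ]
R4 <- R4 - (3)*R3:  [ 0  0  0  1  3 ]
Row echelon form:
[ -1  -6  -5   2  |   34 ]
[  0   5  -1  -1  |  -10 ]
[  0   0   5   5  |    0 ]
[  0   0   0   1  |    3 ]
Back-substitution:
v = (3) / 1 = 3
u = (0 - (5)*(3)) / 5 = -3
t = (-10 - (-1)*(-3) - (-1)*(3)) / 5 = -2
s = (34 - (-6)*(-2) - (-5)*(-3) - (2)*(3)) / -1 = -1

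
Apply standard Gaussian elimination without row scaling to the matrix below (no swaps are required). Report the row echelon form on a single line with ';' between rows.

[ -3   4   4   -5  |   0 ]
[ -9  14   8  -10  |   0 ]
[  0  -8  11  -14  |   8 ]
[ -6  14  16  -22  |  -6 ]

Forward elimination:
R2 <- R2 - (3)*R1:  [  0   2  -4   5   0 ]
R4 <- R4 - (2)*R1:  [   0    6    8  -12   -6 ]
R3 <- R3 - (-4)*R2:  [  0   0  -5   6   8 ]
R4 <- R4 - (3)*R2:  [   0    0   20  -27   -6 ]
R4 <- R4 - (-4)*R3:  [  0   0   0  -3  26 ]
Row echelon form:
[ -3  4   4  -5  |   0 ]
[  0  2  -4   5  |   0 ]
[  0  0  -5   6  |   8 ]
[  0  0   0  -3  |  26 ]

REF = [-3 4 4 -5 0; 0 2 -4 5 0; 0 0 -5 6 8; 0 0 0 -3 26]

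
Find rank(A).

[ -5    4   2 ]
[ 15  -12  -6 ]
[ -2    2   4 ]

rank(A) = 2

Row reduction:
R2 <- R2 - (-3)*R1:  [ 0  0  0 ]
R3 <- R3 - (2/5)*R1:  [    0   2/5  16/5 ]
R2 <-> R3   (pivot in column 2 was zero)
[ -5    4     2 ]
[  0  2/5  16/5 ]
[  0    0     0 ]
Row echelon form:
[ -5    4     2 ]
[  0  2/5  16/5 ]
[  0    0     0 ]
Nonzero rows / pivot columns: 2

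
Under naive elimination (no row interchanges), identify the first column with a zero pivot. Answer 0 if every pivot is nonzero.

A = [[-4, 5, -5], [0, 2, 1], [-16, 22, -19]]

first zero-pivot column = 3

Naive forward elimination:
R3 <- R3 - (4)*R1:  [ 0  2  1 ]
R3 <- R3 - (1)*R2:  [ 0  0  0 ]
Matrix at this point:
[ -4  5  -5 ]
[  0  2   1 ]
[  0  0   0 ]
Pivot entry (3,3) in the last row is zero and there are no rows below to swap with -> zero pivot in column 3 (A is singular).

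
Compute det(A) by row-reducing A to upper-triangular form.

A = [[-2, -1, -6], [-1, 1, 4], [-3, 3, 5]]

det(A) = 21

Forward elimination:
R2 <- R2 - (1/2)*R1:  [   0  3/2    7 ]
R3 <- R3 - (3/2)*R1:  [   0  9/2   14 ]
R3 <- R3 - (3)*R2:  [  0   0  -7 ]
Upper-triangular form:
[ -2   -1  -6 ]
[  0  3/2   7 ]
[  0    0  -7 ]
det(A) = (-1)^0 * (-2) * (3/2) * (-7) = 21  (0 row swaps -> sign +1)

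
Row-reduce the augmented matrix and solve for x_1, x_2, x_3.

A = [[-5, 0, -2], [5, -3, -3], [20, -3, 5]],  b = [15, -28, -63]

(-5, -4, 5)

Forward elimination on [A|b]:
R2 <- R2 - (-1)*R1:  [   0   -3   -5  -13 ]
R3 <- R3 - (-4)*R1:  [  0  -3  -3  -3 ]
R3 <- R3 - (1)*R2:  [  0   0   2  10 ]
Row echelon form:
[ -5   0  -2  |   15 ]
[  0  -3  -5  |  -13 ]
[  0   0   2  |   10 ]
Back-substitution:
x_3 = (10) / 2 = 5
x_2 = (-13 - (-5)*(5)) / -3 = -4
x_1 = (15 - (-2)*(5)) / -5 = -5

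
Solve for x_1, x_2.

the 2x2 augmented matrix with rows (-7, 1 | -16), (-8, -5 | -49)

Forward elimination on [A|b]:
R2 <- R2 - (8/7)*R1:  [      0   -43/7  -215/7 ]
Row echelon form:
[ -7      1  |     -16 ]
[  0  -43/7  |  -215/7 ]
Back-substitution:
x_2 = (-215/7) / (-43/7) = 5
x_1 = (-16 - (1)*(5)) / -7 = 3

(3, 5)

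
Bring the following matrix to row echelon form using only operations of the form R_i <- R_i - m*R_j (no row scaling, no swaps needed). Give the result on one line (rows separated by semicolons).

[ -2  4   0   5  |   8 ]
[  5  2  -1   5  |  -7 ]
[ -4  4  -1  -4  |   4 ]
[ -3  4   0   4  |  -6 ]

Forward elimination:
R2 <- R2 - (-5/2)*R1:  [    0    12    -1  35/2    13 ]
R3 <- R3 - (2)*R1:  [   0   -4   -1  -14  -12 ]
R4 <- R4 - (3/2)*R1:  [    0    -2     0  -7/2   -18 ]
R3 <- R3 - (-1/3)*R2:  [     0      0   -4/3  -49/6  -23/3 ]
R4 <- R4 - (-1/6)*R2:  [     0      0   -1/6  -7/12  -95/6 ]
R4 <- R4 - (1/8)*R3:  [      0       0       0    7/16  -119/8 ]
Row echelon form:
[ -2   4     0      5  |       8 ]
[  0  12    -1   35/2  |      13 ]
[  0   0  -4/3  -49/6  |   -23/3 ]
[  0   0     0   7/16  |  -119/8 ]

REF = [-2 4 0 5 8; 0 12 -1 35/2 13; 0 0 -4/3 -49/6 -23/3; 0 0 0 7/16 -119/8]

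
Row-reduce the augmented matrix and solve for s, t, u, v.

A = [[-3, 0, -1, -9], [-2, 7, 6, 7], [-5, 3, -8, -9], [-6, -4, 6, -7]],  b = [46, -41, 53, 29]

(0, 0, -1, -5)

Forward elimination on [A|b]:
R2 <- R2 - (2/3)*R1:  [      0       7    20/3      13  -215/3 ]
R3 <- R3 - (5/3)*R1:  [     0      3  -19/3      6  -71/3 ]
R4 <- R4 - (2)*R1:  [   0   -4    8   11  -63 ]
R3 <- R3 - (3/7)*R2:  [       0        0  -193/21      3/7   148/21 ]
R4 <- R4 - (-4/7)*R2:  [        0         0    248/21     129/7  -2183/21 ]
R4 <- R4 - (-248/193)*R3:  [          0           0           0    3663/193  -18315/193 ]
Row echelon form:
[ -3  0       -1        -9  |          46 ]
[  0  7     20/3        13  |      -215/3 ]
[  0  0  -193/21       3/7  |      148/21 ]
[  0  0        0  3663/193  |  -18315/193 ]
Back-substitution:
v = (-18315/193) / (3663/193) = -5
u = (148/21 - (3/7)*(-5)) / (-193/21) = -1
t = (-215/3 - (20/3)*(-1) - (13)*(-5)) / 7 = 0
s = (46 - (-1)*(-1) - (-9)*(-5)) / -3 = 0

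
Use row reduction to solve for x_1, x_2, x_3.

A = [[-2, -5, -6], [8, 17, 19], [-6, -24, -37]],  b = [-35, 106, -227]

Forward elimination on [A|b]:
R2 <- R2 - (-4)*R1:  [   0   -3   -5  -34 ]
R3 <- R3 - (3)*R1:  [    0    -9   -19  -122 ]
R3 <- R3 - (3)*R2:  [   0    0   -4  -20 ]
Row echelon form:
[ -2  -5  -6  |  -35 ]
[  0  -3  -5  |  -34 ]
[  0   0  -4  |  -20 ]
Back-substitution:
x_3 = (-20) / -4 = 5
x_2 = (-34 - (-5)*(5)) / -3 = 3
x_1 = (-35 - (-5)*(3) - (-6)*(5)) / -2 = -5

(-5, 3, 5)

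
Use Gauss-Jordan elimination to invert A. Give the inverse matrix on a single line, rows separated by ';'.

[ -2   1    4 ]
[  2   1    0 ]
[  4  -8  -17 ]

inverse = [17/12 5/4 1/3; -17/6 -3/2 -2/3; 5/3 1 1/3]

Gauss-Jordan on [A | I]:
R1 <- (1/-2)*R1:  [    1  -1/2    -2  |  -1/2     0     0 ]
R2 <- R2 - (2)*R1:  [ 0  2  4  |  1  1  0 ]
R3 <- R3 - (4)*R1:  [  0  -6  -9  |   2   0   1 ]
R2 <- (1/2)*R2:  [   0    1    2  |  1/2  1/2    0 ]
R1 <- R1 - (-1/2)*R2:  [    1     0    -1  |  -1/4   1/4     0 ]
R3 <- R3 - (-6)*R2:  [ 0  0  3  |  5  3  1 ]
R3 <- (1/3)*R3:  [   0    0    1  |  5/3    1  1/3 ]
R1 <- R1 - (-1)*R3:  [     1      0      0  |  17/12    5/4    1/3 ]
R2 <- R2 - (2)*R3:  [     0      1      0  |  -17/6   -3/2   -2/3 ]
Right block of [I | A^{-1}] is the inverse:
[ 17/12   5/4   1/3 ]
[ -17/6  -3/2  -2/3 ]
[   5/3     1   1/3 ]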